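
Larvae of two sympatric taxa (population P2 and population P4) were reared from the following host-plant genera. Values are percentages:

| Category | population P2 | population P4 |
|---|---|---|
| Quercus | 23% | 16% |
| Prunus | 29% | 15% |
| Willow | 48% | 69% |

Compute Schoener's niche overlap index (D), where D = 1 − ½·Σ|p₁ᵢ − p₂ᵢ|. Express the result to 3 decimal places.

Convert percentages to proportions (divide by 100).
Σ|p₁ᵢ − p₂ᵢ| = 0.07 + 0.14 + 0.21 = 0.42
D = 1 − ½ × 0.42 = 1 − 0.210 = 0.79000

0.790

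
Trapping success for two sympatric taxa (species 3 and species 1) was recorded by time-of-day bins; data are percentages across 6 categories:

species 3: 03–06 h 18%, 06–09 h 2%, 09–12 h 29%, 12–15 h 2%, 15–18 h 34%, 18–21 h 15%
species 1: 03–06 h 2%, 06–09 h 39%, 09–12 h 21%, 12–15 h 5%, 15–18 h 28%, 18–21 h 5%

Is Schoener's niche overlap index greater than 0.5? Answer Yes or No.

Convert percentages to proportions (divide by 100).
Σ|p₁ᵢ − p₂ᵢ| = 0.16 + 0.37 + 0.08 + 0.03 + 0.06 + 0.10 = 0.80
D = 1 − ½ × 0.80 = 1 − 0.400 = 0.6000
D = 0.6000 > 0.5 → Yes.

Yes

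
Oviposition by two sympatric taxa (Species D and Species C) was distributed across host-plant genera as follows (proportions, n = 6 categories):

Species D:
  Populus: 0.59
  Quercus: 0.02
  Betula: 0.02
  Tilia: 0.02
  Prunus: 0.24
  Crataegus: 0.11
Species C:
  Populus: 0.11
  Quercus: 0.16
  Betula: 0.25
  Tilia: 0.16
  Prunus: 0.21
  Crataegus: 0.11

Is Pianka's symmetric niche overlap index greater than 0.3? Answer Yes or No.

Yes

Σ p₁ᵢp₂ᵢ = 0.0649 + 0.0032 + 0.0050 + 0.0032 + 0.0504 + 0.0121 = 0.1388
Σp_1ᵢ² = 0.59² + 0.02² + 0.02² + 0.02² + 0.24² + 0.11² = 0.3481 + 0.0004 + 0.0004 + 0.0004 + 0.0576 + 0.0121 = 0.4190
Σp_2ᵢ² = 0.11² + 0.16² + 0.25² + 0.16² + 0.21² + 0.11² = 0.0121 + 0.0256 + 0.0625 + 0.0256 + 0.0441 + 0.0121 = 0.1820
O = 0.1388 / √(0.4190 × 0.1820) = 0.1388 / 0.27615 = 0.5026
O = 0.5026 > 0.3 → Yes.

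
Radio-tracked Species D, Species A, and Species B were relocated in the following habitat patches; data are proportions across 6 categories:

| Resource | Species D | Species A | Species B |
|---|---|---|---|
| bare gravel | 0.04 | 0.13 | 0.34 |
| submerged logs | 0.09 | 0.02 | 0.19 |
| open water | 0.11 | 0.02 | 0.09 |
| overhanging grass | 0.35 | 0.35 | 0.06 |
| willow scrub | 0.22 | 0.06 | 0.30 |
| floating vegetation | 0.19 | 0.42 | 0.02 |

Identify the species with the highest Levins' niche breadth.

Species D

Σp_Dᵢ² = 0.04² + 0.09² + 0.11² + 0.35² + 0.22² + 0.19² = 0.0016 + 0.0081 + 0.0121 + 0.1225 + 0.0484 + 0.0361 = 0.2288
B_D = 1 / 0.2288 = 4.3706
Σp_Aᵢ² = 0.13² + 0.02² + 0.02² + 0.35² + 0.06² + 0.42² = 0.0169 + 0.0004 + 0.0004 + 0.1225 + 0.0036 + 0.1764 = 0.3202
B_A = 1 / 0.3202 = 3.1230
Σp_Bᵢ² = 0.34² + 0.19² + 0.09² + 0.06² + 0.30² + 0.02² = 0.1156 + 0.0361 + 0.0081 + 0.0036 + 0.0900 + 0.0004 = 0.2538
B_B = 1 / 0.2538 = 3.9401
Highest B → broadest niche (most generalist): Species D (B = 4.37).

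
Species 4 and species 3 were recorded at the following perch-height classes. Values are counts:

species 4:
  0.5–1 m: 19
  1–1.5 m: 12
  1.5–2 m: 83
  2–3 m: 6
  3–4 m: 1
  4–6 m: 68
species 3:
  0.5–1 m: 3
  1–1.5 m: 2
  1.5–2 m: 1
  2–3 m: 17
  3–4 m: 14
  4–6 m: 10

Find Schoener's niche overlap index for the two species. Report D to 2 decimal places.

0.38

Proportions for species 4 (n=189): 19/189=0.1005, 12/189=0.0635, 83/189=0.4392, 6/189=0.0317, 1/189=0.0053, 68/189=0.3598
Proportions for species 3 (n=47): 3/47=0.0638, 2/47=0.0426, 1/47=0.0213, 17/47=0.3617, 14/47=0.2979, 10/47=0.2128
Σ|p₁ᵢ − p₂ᵢ| = 0.0367 + 0.0209 + 0.4179 + 0.3300 + 0.2926 + 0.1470 = 1.2451
D = 1 − ½ × 1.2451 = 1 − 0.62255 = 0.37745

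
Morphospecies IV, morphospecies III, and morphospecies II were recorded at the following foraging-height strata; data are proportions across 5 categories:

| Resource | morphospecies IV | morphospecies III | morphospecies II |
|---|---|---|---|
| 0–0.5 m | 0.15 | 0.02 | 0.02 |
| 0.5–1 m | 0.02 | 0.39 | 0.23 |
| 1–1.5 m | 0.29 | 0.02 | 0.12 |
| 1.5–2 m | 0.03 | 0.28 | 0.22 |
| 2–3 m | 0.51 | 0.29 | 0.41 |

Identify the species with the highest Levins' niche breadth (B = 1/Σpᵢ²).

Σp_IVᵢ² = 0.15² + 0.02² + 0.29² + 0.03² + 0.51² = 0.0225 + 0.0004 + 0.0841 + 0.0009 + 0.2601 = 0.3680
B_IV = 1 / 0.3680 = 2.7174
Σp_IIIᵢ² = 0.02² + 0.39² + 0.02² + 0.28² + 0.29² = 0.0004 + 0.1521 + 0.0004 + 0.0784 + 0.0841 = 0.3154
B_III = 1 / 0.3154 = 3.1706
Σp_IIᵢ² = 0.02² + 0.23² + 0.12² + 0.22² + 0.41² = 0.0004 + 0.0529 + 0.0144 + 0.0484 + 0.1681 = 0.2842
B_II = 1 / 0.2842 = 3.5186
Highest B → broadest niche (most generalist): morphospecies II (B = 3.52).

morphospecies II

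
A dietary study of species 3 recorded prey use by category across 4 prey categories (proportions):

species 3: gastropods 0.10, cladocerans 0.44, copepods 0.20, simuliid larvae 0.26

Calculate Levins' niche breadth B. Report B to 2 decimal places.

Σpᵢ² = 0.10² + 0.44² + 0.20² + 0.26² = 0.0100 + 0.1936 + 0.0400 + 0.0676 = 0.3112
B = 1 / 0.3112 = 3.2134

3.21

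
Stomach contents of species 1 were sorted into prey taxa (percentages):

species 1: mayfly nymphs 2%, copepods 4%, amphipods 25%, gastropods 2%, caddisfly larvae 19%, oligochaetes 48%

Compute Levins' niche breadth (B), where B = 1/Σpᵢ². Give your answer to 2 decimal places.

Convert percentages to proportions (divide by 100).
Σpᵢ² = 0.02² + 0.04² + 0.25² + 0.02² + 0.19² + 0.48² = 0.0004 + 0.0016 + 0.0625 + 0.0004 + 0.0361 + 0.2304 = 0.3314
B = 1 / 0.3314 = 3.0175

3.02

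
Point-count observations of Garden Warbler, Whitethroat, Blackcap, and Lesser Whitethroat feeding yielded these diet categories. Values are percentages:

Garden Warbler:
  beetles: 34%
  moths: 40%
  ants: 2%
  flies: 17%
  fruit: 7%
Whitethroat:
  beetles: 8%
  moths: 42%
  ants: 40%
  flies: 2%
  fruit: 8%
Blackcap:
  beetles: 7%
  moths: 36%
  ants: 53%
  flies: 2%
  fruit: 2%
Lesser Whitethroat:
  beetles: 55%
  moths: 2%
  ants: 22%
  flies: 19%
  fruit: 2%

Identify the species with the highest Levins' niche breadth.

Convert percentages to proportions (divide by 100).
Σp_Gardᵢ² = 0.34² + 0.40² + 0.02² + 0.17² + 0.07² = 0.1156 + 0.1600 + 0.0004 + 0.0289 + 0.0049 = 0.3098
B_Gard = 1 / 0.3098 = 3.2279
Σp_Whitᵢ² = 0.08² + 0.42² + 0.40² + 0.02² + 0.08² = 0.0064 + 0.1764 + 0.1600 + 0.0004 + 0.0064 = 0.3496
B_Whit = 1 / 0.3496 = 2.8604
Σp_Blacᵢ² = 0.07² + 0.36² + 0.53² + 0.02² + 0.02² = 0.0049 + 0.1296 + 0.2809 + 0.0004 + 0.0004 = 0.4162
B_Blac = 1 / 0.4162 = 2.4027
Σp_Lessᵢ² = 0.55² + 0.02² + 0.22² + 0.19² + 0.02² = 0.3025 + 0.0004 + 0.0484 + 0.0361 + 0.0004 = 0.3878
B_Less = 1 / 0.3878 = 2.5786
Highest B → broadest niche (most generalist): Garden Warbler (B = 3.23).

Garden Warbler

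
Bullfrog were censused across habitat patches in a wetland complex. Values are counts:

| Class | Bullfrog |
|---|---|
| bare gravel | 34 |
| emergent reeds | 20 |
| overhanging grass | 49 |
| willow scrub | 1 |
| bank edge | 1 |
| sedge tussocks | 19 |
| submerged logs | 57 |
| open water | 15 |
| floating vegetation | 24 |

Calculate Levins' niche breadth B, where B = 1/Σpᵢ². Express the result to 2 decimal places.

5.78

Proportions for Bullfrog (n=220): 34/220=0.1545, 20/220=0.0909, 49/220=0.2227, 1/220=0.0045, 1/220=0.0045, 19/220=0.0864, 57/220=0.2591, 15/220=0.0682, 24/220=0.1091
Σpᵢ² = 0.1545² + 0.0909² + 0.2227² + 0.0045² + 0.0045² + 0.0864² + 0.2591² + 0.0682² + 0.1091² = 0.023870 + 0.008263 + 0.049595 + 0.000020 + 0.000020 + 0.007465 + 0.067133 + 0.004651 + 0.011903 = 0.172920
B = 1 / 0.172920 = 5.7830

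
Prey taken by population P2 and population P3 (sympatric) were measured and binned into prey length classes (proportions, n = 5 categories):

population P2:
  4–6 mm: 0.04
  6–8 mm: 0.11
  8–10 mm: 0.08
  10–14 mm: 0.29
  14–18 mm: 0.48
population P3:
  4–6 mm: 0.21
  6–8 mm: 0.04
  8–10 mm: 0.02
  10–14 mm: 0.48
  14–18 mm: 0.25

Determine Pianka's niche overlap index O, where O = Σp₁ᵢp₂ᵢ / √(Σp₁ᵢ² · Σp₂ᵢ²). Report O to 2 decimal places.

0.81

Σ p₁ᵢp₂ᵢ = 0.0084 + 0.0044 + 0.0016 + 0.1392 + 0.1200 = 0.2736
Σp_1ᵢ² = 0.04² + 0.11² + 0.08² + 0.29² + 0.48² = 0.0016 + 0.0121 + 0.0064 + 0.0841 + 0.2304 = 0.3346
Σp_2ᵢ² = 0.21² + 0.04² + 0.02² + 0.48² + 0.25² = 0.0441 + 0.0016 + 0.0004 + 0.2304 + 0.0625 = 0.3390
O = 0.2736 / √(0.3346 × 0.3390) = 0.2736 / 0.33679 = 0.8124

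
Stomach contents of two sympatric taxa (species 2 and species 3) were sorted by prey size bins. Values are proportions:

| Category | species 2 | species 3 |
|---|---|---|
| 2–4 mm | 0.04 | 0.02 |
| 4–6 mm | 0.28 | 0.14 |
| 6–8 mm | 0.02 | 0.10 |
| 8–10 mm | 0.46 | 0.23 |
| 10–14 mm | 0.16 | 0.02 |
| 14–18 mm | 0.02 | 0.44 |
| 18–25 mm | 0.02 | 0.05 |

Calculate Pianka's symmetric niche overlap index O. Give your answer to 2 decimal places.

Σ p₁ᵢp₂ᵢ = 0.0008 + 0.0392 + 0.0020 + 0.1058 + 0.0032 + 0.0088 + 0.0010 = 0.1608
Σp_1ᵢ² = 0.04² + 0.28² + 0.02² + 0.46² + 0.16² + 0.02² + 0.02² = 0.0016 + 0.0784 + 0.0004 + 0.2116 + 0.0256 + 0.0004 + 0.0004 = 0.3184
Σp_2ᵢ² = 0.02² + 0.14² + 0.10² + 0.23² + 0.02² + 0.44² + 0.05² = 0.0004 + 0.0196 + 0.0100 + 0.0529 + 0.0004 + 0.1936 + 0.0025 = 0.2794
O = 0.1608 / √(0.3184 × 0.2794) = 0.1608 / 0.29826 = 0.5391

0.54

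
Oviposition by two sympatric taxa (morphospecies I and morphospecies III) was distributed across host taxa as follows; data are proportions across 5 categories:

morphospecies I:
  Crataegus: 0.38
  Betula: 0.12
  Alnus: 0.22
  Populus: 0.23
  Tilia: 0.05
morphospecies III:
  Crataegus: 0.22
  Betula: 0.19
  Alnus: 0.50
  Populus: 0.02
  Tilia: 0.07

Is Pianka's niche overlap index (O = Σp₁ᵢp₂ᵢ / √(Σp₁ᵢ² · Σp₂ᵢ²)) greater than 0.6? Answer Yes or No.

Σ p₁ᵢp₂ᵢ = 0.0836 + 0.0228 + 0.1100 + 0.0046 + 0.0035 = 0.2245
Σp_1ᵢ² = 0.38² + 0.12² + 0.22² + 0.23² + 0.05² = 0.1444 + 0.0144 + 0.0484 + 0.0529 + 0.0025 = 0.2626
Σp_2ᵢ² = 0.22² + 0.19² + 0.50² + 0.02² + 0.07² = 0.0484 + 0.0361 + 0.2500 + 0.0004 + 0.0049 = 0.3398
O = 0.2245 / √(0.2626 × 0.3398) = 0.2245 / 0.29872 = 0.7515
O = 0.7515 > 0.6 → Yes.

Yes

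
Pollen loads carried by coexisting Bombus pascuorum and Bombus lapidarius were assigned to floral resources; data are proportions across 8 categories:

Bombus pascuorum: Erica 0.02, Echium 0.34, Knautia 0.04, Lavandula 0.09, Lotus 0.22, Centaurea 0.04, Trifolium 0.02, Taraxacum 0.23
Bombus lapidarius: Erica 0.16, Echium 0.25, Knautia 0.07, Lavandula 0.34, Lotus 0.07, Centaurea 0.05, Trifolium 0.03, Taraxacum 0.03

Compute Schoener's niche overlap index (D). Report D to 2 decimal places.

0.56

Σ|p₁ᵢ − p₂ᵢ| = 0.14 + 0.09 + 0.03 + 0.25 + 0.15 + 0.01 + 0.01 + 0.20 = 0.88
D = 1 − ½ × 0.88 = 1 − 0.440 = 0.5600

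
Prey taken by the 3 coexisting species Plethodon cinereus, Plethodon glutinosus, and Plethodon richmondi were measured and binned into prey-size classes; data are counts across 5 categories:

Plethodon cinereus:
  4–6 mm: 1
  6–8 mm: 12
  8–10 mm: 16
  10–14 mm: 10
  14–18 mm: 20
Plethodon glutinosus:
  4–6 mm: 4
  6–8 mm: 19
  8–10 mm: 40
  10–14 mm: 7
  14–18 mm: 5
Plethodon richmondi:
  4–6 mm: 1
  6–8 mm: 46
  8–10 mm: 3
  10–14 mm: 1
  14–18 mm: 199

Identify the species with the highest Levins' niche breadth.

Plethodon cinereus

Proportions for Plethodon cinereus (n=59): 1/59=0.0169, 12/59=0.2034, 16/59=0.2712, 10/59=0.1695, 20/59=0.3390
Proportions for Plethodon glutinosus (n=75): 4/75=0.0533, 19/75=0.2533, 40/75=0.5333, 7/75=0.0933, 5/75=0.0667
Proportions for Plethodon richmondi (n=250): 1/250=0.0040, 46/250=0.1840, 3/250=0.0120, 1/250=0.0040, 199/250=0.7960
Σp_cineᵢ² = 0.0169² + 0.2034² + 0.2712² + 0.1695² + 0.3390² = 0.000286 + 0.041372 + 0.073549 + 0.028730 + 0.114921 = 0.258858
B_cine = 1 / 0.258858 = 3.8631
Σp_glutᵢ² = 0.0533² + 0.2533² + 0.5333² + 0.0933² + 0.0667² = 0.002841 + 0.064161 + 0.284409 + 0.008705 + 0.004449 = 0.364565
B_glut = 1 / 0.364565 = 2.7430
Σp_richᵢ² = 0.0040² + 0.1840² + 0.0120² + 0.0040² + 0.7960² = 0.000016 + 0.033856 + 0.000144 + 0.000016 + 0.633616 = 0.667648
B_rich = 1 / 0.667648 = 1.4978
Highest B → broadest niche (most generalist): Plethodon cinereus (B = 3.86).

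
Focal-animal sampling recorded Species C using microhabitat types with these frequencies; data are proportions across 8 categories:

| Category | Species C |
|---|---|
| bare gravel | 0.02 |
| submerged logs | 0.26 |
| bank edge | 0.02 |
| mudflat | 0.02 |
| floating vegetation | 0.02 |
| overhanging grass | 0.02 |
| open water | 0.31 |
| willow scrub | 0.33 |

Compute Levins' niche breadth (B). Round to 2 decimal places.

Σpᵢ² = 0.02² + 0.26² + 0.02² + 0.02² + 0.02² + 0.02² + 0.31² + 0.33² = 0.0004 + 0.0676 + 0.0004 + 0.0004 + 0.0004 + 0.0004 + 0.0961 + 0.1089 = 0.2746
B = 1 / 0.2746 = 3.6417

3.64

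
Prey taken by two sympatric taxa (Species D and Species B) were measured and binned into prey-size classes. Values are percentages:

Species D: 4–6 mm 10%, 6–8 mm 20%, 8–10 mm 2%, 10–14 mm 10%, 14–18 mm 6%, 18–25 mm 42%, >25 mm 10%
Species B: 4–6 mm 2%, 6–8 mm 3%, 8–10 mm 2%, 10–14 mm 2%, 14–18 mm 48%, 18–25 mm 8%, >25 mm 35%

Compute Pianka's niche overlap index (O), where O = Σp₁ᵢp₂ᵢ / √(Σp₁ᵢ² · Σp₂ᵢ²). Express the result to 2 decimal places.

Convert percentages to proportions (divide by 100).
Σ p₁ᵢp₂ᵢ = 0.0020 + 0.0060 + 0.0004 + 0.0020 + 0.0288 + 0.0336 + 0.0350 = 0.1078
Σp_1ᵢ² = 0.10² + 0.20² + 0.02² + 0.10² + 0.06² + 0.42² + 0.10² = 0.0100 + 0.0400 + 0.0004 + 0.0100 + 0.0036 + 0.1764 + 0.0100 = 0.2504
Σp_2ᵢ² = 0.02² + 0.03² + 0.02² + 0.02² + 0.48² + 0.08² + 0.35² = 0.0004 + 0.0009 + 0.0004 + 0.0004 + 0.2304 + 0.0064 + 0.1225 = 0.3614
O = 0.1078 / √(0.2504 × 0.3614) = 0.1078 / 0.30082 = 0.3584

0.36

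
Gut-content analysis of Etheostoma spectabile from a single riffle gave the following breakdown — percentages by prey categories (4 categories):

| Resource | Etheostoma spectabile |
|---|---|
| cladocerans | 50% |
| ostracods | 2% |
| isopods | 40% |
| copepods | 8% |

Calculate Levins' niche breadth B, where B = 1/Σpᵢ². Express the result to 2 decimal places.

Convert percentages to proportions (divide by 100).
Σpᵢ² = 0.50² + 0.02² + 0.40² + 0.08² = 0.2500 + 0.0004 + 0.1600 + 0.0064 = 0.4168
B = 1 / 0.4168 = 2.3992

2.40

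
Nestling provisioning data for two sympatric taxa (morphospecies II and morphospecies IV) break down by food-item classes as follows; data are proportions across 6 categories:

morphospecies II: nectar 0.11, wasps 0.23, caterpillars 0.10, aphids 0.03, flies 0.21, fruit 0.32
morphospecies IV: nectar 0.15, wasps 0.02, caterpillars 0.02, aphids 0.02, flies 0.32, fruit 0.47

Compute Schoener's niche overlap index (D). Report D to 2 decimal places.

0.70

Σ|p₁ᵢ − p₂ᵢ| = 0.04 + 0.21 + 0.08 + 0.01 + 0.11 + 0.15 = 0.60
D = 1 − ½ × 0.60 = 1 − 0.300 = 0.7000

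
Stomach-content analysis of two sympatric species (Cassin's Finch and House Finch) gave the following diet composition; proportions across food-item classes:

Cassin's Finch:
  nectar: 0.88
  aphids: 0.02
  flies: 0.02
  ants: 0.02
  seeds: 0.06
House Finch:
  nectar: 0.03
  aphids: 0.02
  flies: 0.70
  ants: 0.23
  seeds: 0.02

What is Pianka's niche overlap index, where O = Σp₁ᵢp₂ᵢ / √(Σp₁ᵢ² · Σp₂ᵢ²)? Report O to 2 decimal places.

Σ p₁ᵢp₂ᵢ = 0.0264 + 0.0004 + 0.0140 + 0.0046 + 0.0012 = 0.0466
Σp_1ᵢ² = 0.88² + 0.02² + 0.02² + 0.02² + 0.06² = 0.7744 + 0.0004 + 0.0004 + 0.0004 + 0.0036 = 0.7792
Σp_2ᵢ² = 0.03² + 0.02² + 0.70² + 0.23² + 0.02² = 0.0009 + 0.0004 + 0.4900 + 0.0529 + 0.0004 = 0.5446
O = 0.0466 / √(0.7792 × 0.5446) = 0.0466 / 0.65142 = 0.0715

0.07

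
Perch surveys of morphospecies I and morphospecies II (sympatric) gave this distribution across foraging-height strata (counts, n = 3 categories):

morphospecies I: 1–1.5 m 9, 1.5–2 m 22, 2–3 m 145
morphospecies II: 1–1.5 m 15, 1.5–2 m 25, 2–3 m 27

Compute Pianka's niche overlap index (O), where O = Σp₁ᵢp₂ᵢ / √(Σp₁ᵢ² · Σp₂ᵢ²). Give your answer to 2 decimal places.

Proportions for morphospecies I (n=176): 9/176=0.0511, 22/176=0.1250, 145/176=0.8239
Proportions for morphospecies II (n=67): 15/67=0.2239, 25/67=0.3731, 27/67=0.4030
Σ p₁ᵢp₂ᵢ = 0.011441 + 0.046638 + 0.332032 = 0.390111
Σp_1ᵢ² = 0.0511² + 0.1250² + 0.8239² = 0.002611 + 0.015625 + 0.678811 = 0.697047
Σp_2ᵢ² = 0.2239² + 0.3731² + 0.4030² = 0.050131 + 0.139204 + 0.162409 = 0.351744
O = 0.390111 / √(0.697047 × 0.351744) = 0.390111 / 0.4951587 = 0.7879

0.79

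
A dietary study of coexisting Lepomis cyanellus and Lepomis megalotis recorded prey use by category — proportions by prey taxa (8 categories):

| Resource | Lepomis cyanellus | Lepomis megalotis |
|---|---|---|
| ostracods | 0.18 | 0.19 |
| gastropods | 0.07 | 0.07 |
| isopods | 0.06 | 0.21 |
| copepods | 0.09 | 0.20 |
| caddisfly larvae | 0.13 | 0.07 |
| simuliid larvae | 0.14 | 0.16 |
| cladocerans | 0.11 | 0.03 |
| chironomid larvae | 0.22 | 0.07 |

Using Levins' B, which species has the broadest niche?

Lepomis cyanellus

Σp_cyanᵢ² = 0.18² + 0.07² + 0.06² + 0.09² + 0.13² + 0.14² + 0.11² + 0.22² = 0.0324 + 0.0049 + 0.0036 + 0.0081 + 0.0169 + 0.0196 + 0.0121 + 0.0484 = 0.1460
B_cyan = 1 / 0.1460 = 6.8493
Σp_megaᵢ² = 0.19² + 0.07² + 0.21² + 0.20² + 0.07² + 0.16² + 0.03² + 0.07² = 0.0361 + 0.0049 + 0.0441 + 0.0400 + 0.0049 + 0.0256 + 0.0009 + 0.0049 = 0.1614
B_mega = 1 / 0.1614 = 6.1958
Highest B → broadest niche (most generalist): Lepomis cyanellus (B = 6.85).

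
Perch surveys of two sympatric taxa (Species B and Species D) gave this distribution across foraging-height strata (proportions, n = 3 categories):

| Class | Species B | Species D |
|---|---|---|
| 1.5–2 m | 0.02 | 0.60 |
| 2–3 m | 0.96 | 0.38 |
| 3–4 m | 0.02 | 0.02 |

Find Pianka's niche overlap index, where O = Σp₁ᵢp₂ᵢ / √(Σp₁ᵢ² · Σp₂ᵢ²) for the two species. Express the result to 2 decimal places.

0.55

Σ p₁ᵢp₂ᵢ = 0.0120 + 0.3648 + 0.0004 = 0.3772
Σp_1ᵢ² = 0.02² + 0.96² + 0.02² = 0.0004 + 0.9216 + 0.0004 = 0.9224
Σp_2ᵢ² = 0.60² + 0.38² + 0.02² = 0.3600 + 0.1444 + 0.0004 = 0.5048
O = 0.3772 / √(0.9224 × 0.5048) = 0.3772 / 0.68237 = 0.5528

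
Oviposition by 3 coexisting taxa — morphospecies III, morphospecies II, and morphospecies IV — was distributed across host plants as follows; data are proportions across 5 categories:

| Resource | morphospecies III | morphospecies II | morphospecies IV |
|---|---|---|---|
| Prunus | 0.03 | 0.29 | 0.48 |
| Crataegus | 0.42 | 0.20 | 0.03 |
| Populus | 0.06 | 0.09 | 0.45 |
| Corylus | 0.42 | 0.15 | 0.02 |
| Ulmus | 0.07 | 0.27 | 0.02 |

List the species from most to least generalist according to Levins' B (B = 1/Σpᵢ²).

morphospecies II > morphospecies III > morphospecies IV

Σp_IIIᵢ² = 0.03² + 0.42² + 0.06² + 0.42² + 0.07² = 0.0009 + 0.1764 + 0.0036 + 0.1764 + 0.0049 = 0.3622
B_III = 1 / 0.3622 = 2.7609
Σp_IIᵢ² = 0.29² + 0.20² + 0.09² + 0.15² + 0.27² = 0.0841 + 0.0400 + 0.0081 + 0.0225 + 0.0729 = 0.2276
B_II = 1 / 0.2276 = 4.3937
Σp_IVᵢ² = 0.48² + 0.03² + 0.45² + 0.02² + 0.02² = 0.2304 + 0.0009 + 0.2025 + 0.0004 + 0.0004 = 0.4346
B_IV = 1 / 0.4346 = 2.3010
Ranking by B (broadest → narrowest): morphospecies II (4.39) > morphospecies III (2.76) > morphospecies IV (2.30)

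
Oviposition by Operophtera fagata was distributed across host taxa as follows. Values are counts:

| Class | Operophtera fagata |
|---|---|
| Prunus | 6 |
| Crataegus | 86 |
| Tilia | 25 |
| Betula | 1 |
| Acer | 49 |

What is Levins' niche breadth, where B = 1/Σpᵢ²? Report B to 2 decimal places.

2.67

Proportions for Operophtera fagata (n=167): 6/167=0.0359, 86/167=0.5150, 25/167=0.1497, 1/167=0.0060, 49/167=0.2934
Σpᵢ² = 0.0359² + 0.5150² + 0.1497² + 0.0060² + 0.2934² = 0.001289 + 0.265225 + 0.022410 + 0.000036 + 0.086084 = 0.375044
B = 1 / 0.375044 = 2.6664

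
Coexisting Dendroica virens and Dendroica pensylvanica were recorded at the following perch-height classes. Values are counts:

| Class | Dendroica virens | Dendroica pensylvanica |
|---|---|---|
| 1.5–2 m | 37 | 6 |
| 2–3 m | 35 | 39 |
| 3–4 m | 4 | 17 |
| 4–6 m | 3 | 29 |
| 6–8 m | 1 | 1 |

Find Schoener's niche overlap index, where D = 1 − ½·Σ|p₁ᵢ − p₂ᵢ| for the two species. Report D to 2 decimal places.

Proportions for Dendroica virens (n=80): 37/80=0.4625, 35/80=0.4375, 4/80=0.0500, 3/80=0.0375, 1/80=0.0125
Proportions for Dendroica pensylvanica (n=92): 6/92=0.0652, 39/92=0.4239, 17/92=0.1848, 29/92=0.3152, 1/92=0.0109
Σ|p₁ᵢ − p₂ᵢ| = 0.3973 + 0.0136 + 0.1348 + 0.2777 + 0.0016 = 0.8250
D = 1 − ½ × 0.8250 = 1 − 0.41250 = 0.58750

0.59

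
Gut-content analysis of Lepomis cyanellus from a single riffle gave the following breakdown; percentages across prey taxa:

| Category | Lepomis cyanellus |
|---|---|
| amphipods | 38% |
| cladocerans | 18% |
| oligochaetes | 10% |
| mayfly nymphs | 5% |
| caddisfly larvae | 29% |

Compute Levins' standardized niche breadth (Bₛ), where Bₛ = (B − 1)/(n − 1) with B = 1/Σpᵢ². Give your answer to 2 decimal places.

Convert percentages to proportions (divide by 100).
Σpᵢ² = 0.38² + 0.18² + 0.10² + 0.05² + 0.29² = 0.1444 + 0.0324 + 0.0100 + 0.0025 + 0.0841 = 0.2734
B = 1 / 0.2734 = 3.6576
Bₛ = (B − 1)/(n − 1) = (3.6576 − 1)/(5 − 1) = 2.6576/4 = 0.6644

0.66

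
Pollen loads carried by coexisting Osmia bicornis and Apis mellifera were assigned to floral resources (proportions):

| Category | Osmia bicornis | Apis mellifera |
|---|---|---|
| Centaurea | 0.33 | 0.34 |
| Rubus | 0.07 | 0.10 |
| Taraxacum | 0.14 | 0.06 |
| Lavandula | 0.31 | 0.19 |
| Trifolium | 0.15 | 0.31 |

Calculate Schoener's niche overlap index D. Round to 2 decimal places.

0.80

Σ|p₁ᵢ − p₂ᵢ| = 0.01 + 0.03 + 0.08 + 0.12 + 0.16 = 0.40
D = 1 − ½ × 0.40 = 1 − 0.200 = 0.8000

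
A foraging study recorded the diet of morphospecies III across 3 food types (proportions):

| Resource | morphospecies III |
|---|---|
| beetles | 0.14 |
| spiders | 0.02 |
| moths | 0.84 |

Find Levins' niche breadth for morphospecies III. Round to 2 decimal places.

Σpᵢ² = 0.14² + 0.02² + 0.84² = 0.0196 + 0.0004 + 0.7056 = 0.7256
B = 1 / 0.7256 = 1.3782

1.38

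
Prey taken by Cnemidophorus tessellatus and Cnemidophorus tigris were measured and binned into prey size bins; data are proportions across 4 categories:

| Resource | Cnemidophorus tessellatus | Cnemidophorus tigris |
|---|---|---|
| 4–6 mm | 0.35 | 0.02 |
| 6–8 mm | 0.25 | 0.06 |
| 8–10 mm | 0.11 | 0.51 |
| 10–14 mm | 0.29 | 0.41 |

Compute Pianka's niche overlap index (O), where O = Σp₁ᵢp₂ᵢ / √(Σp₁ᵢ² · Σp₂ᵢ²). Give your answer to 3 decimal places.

Σ p₁ᵢp₂ᵢ = 0.0070 + 0.0150 + 0.0561 + 0.1189 = 0.1970
Σp_1ᵢ² = 0.35² + 0.25² + 0.11² + 0.29² = 0.1225 + 0.0625 + 0.0121 + 0.0841 = 0.2812
Σp_2ᵢ² = 0.02² + 0.06² + 0.51² + 0.41² = 0.0004 + 0.0036 + 0.2601 + 0.1681 = 0.4322
O = 0.1970 / √(0.2812 × 0.4322) = 0.1970 / 0.348618 = 0.56509

0.565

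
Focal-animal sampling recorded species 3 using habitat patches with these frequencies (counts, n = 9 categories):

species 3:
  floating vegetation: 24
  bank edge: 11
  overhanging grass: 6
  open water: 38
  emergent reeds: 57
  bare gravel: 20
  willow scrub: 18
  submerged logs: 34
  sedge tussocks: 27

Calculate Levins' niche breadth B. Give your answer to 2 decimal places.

Proportions for species 3 (n=235): 24/235=0.1021, 11/235=0.0468, 6/235=0.0255, 38/235=0.1617, 57/235=0.2426, 20/235=0.0851, 18/235=0.0766, 34/235=0.1447, 27/235=0.1149
Σpᵢ² = 0.1021² + 0.0468² + 0.0255² + 0.1617² + 0.2426² + 0.0851² + 0.0766² + 0.1447² + 0.1149² = 0.010424 + 0.002190 + 0.000650 + 0.026147 + 0.058855 + 0.007242 + 0.005868 + 0.020938 + 0.013202 = 0.145516
B = 1 / 0.145516 = 6.8721

6.87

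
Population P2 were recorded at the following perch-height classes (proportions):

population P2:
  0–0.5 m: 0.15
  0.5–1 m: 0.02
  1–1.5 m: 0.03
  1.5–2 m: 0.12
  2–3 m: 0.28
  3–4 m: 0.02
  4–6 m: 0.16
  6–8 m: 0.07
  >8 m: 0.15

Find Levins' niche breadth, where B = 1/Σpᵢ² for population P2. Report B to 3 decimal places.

Σpᵢ² = 0.15² + 0.02² + 0.03² + 0.12² + 0.28² + 0.02² + 0.16² + 0.07² + 0.15² = 0.0225 + 0.0004 + 0.0009 + 0.0144 + 0.0784 + 0.0004 + 0.0256 + 0.0049 + 0.0225 = 0.1700
B = 1 / 0.1700 = 5.88235

5.882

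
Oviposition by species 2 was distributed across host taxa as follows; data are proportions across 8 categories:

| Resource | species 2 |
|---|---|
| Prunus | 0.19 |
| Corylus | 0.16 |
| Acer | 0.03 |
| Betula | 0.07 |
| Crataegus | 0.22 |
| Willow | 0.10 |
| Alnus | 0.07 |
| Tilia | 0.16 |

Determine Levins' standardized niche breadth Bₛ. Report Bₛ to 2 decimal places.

Σpᵢ² = 0.19² + 0.16² + 0.03² + 0.07² + 0.22² + 0.10² + 0.07² + 0.16² = 0.0361 + 0.0256 + 0.0009 + 0.0049 + 0.0484 + 0.0100 + 0.0049 + 0.0256 = 0.1564
B = 1 / 0.1564 = 6.3939
Bₛ = (B − 1)/(n − 1) = (6.3939 − 1)/(8 − 1) = 5.3939/7 = 0.7706

0.77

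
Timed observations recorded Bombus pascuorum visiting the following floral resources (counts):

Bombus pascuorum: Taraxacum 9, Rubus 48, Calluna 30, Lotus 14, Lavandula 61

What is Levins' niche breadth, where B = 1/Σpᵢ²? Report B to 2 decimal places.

3.64

Proportions for Bombus pascuorum (n=162): 9/162=0.0556, 48/162=0.2963, 30/162=0.1852, 14/162=0.0864, 61/162=0.3765
Σpᵢ² = 0.0556² + 0.2963² + 0.1852² + 0.0864² + 0.3765² = 0.003091 + 0.087794 + 0.034299 + 0.007465 + 0.141752 = 0.274401
B = 1 / 0.274401 = 3.6443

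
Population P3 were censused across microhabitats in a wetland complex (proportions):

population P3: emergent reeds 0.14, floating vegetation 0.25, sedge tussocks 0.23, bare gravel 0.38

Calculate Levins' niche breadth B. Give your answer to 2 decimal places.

3.58

Σpᵢ² = 0.14² + 0.25² + 0.23² + 0.38² = 0.0196 + 0.0625 + 0.0529 + 0.1444 = 0.2794
B = 1 / 0.2794 = 3.5791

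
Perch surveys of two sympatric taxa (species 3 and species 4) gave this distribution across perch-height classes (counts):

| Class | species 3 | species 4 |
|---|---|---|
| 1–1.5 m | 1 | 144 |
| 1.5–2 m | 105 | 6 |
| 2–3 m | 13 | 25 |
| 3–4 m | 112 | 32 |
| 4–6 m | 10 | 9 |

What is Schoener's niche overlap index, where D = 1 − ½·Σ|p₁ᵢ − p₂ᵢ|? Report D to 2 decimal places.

Proportions for species 3 (n=241): 1/241=0.0041, 105/241=0.4357, 13/241=0.0539, 112/241=0.4647, 10/241=0.0415
Proportions for species 4 (n=216): 144/216=0.6667, 6/216=0.0278, 25/216=0.1157, 32/216=0.1481, 9/216=0.0417
Σ|p₁ᵢ − p₂ᵢ| = 0.6626 + 0.4079 + 0.0618 + 0.3166 + 0.0002 = 1.4491
D = 1 − ½ × 1.4491 = 1 − 0.72455 = 0.27545

0.28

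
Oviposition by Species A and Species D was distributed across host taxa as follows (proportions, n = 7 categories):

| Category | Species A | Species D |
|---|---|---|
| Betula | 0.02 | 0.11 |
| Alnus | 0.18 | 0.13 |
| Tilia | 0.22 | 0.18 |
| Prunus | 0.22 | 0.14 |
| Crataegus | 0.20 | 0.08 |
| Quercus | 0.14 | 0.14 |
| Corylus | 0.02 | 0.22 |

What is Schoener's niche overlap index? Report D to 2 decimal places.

Σ|p₁ᵢ − p₂ᵢ| = 0.09 + 0.05 + 0.04 + 0.08 + 0.12 + 0.00 + 0.20 = 0.58
D = 1 − ½ × 0.58 = 1 − 0.290 = 0.7100

0.71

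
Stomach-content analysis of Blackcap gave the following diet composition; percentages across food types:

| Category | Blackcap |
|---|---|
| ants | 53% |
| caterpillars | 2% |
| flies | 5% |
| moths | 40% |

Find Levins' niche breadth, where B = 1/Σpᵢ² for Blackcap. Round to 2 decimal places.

Convert percentages to proportions (divide by 100).
Σpᵢ² = 0.53² + 0.02² + 0.05² + 0.40² = 0.2809 + 0.0004 + 0.0025 + 0.1600 = 0.4438
B = 1 / 0.4438 = 2.2533

2.25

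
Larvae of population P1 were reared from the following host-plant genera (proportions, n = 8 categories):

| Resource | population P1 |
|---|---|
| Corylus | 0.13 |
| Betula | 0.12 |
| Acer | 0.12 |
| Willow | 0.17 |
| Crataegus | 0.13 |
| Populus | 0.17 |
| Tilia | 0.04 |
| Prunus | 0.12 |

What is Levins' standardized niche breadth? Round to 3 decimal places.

Σpᵢ² = 0.13² + 0.12² + 0.12² + 0.17² + 0.13² + 0.17² + 0.04² + 0.12² = 0.0169 + 0.0144 + 0.0144 + 0.0289 + 0.0169 + 0.0289 + 0.0016 + 0.0144 = 0.1364
B = 1 / 0.1364 = 7.33138
Bₛ = (B − 1)/(n − 1) = (7.33138 − 1)/(8 − 1) = 6.33138/7 = 0.90448

0.904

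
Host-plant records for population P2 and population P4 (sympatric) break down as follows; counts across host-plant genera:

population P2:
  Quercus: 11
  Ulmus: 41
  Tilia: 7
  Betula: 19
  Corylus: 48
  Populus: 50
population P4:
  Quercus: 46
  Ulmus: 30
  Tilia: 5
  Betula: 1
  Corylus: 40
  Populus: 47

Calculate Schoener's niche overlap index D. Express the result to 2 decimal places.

0.79

Proportions for population P2 (n=176): 11/176=0.0625, 41/176=0.2330, 7/176=0.0398, 19/176=0.1080, 48/176=0.2727, 50/176=0.2841
Proportions for population P4 (n=169): 46/169=0.2722, 30/169=0.1775, 5/169=0.0296, 1/169=0.0059, 40/169=0.2367, 47/169=0.2781
Σ|p₁ᵢ − p₂ᵢ| = 0.2097 + 0.0555 + 0.0102 + 0.1021 + 0.0360 + 0.0060 = 0.4195
D = 1 − ½ × 0.4195 = 1 − 0.20975 = 0.79025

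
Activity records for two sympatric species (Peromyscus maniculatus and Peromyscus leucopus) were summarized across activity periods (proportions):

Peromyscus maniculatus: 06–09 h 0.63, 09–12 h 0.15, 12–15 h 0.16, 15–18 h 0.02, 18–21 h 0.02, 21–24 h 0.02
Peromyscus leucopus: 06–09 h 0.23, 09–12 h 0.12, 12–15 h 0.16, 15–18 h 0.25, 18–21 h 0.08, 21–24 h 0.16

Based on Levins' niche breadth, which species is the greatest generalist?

Peromyscus leucopus

Σp_maniᵢ² = 0.63² + 0.15² + 0.16² + 0.02² + 0.02² + 0.02² = 0.3969 + 0.0225 + 0.0256 + 0.0004 + 0.0004 + 0.0004 = 0.4462
B_mani = 1 / 0.4462 = 2.2411
Σp_leucᵢ² = 0.23² + 0.12² + 0.16² + 0.25² + 0.08² + 0.16² = 0.0529 + 0.0144 + 0.0256 + 0.0625 + 0.0064 + 0.0256 = 0.1874
B_leuc = 1 / 0.1874 = 5.3362
Highest B → broadest niche (most generalist): Peromyscus leucopus (B = 5.34).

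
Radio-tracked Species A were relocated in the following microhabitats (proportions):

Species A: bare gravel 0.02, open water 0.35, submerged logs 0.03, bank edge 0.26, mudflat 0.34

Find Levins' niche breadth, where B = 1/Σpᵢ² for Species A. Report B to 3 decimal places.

Σpᵢ² = 0.02² + 0.35² + 0.03² + 0.26² + 0.34² = 0.0004 + 0.1225 + 0.0009 + 0.0676 + 0.1156 = 0.3070
B = 1 / 0.3070 = 3.25733

3.257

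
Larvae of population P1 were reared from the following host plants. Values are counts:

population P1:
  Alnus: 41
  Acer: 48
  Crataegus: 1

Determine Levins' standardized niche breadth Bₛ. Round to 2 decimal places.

Proportions for population P1 (n=90): 41/90=0.4556, 48/90=0.5333, 1/90=0.0111
Σpᵢ² = 0.4556² + 0.5333² + 0.0111² = 0.207571 + 0.284409 + 0.000123 = 0.492103
B = 1 / 0.492103 = 2.0321
Bₛ = (B − 1)/(n − 1) = (2.0321 − 1)/(3 − 1) = 1.0321/2 = 0.5161

0.52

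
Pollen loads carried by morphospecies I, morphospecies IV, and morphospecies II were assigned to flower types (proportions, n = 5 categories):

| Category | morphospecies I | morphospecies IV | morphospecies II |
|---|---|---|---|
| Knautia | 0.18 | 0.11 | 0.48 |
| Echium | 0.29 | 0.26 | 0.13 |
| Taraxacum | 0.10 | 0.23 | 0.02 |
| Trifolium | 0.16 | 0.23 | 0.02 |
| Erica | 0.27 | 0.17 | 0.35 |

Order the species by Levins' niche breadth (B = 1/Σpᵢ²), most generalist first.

Σp_Iᵢ² = 0.18² + 0.29² + 0.10² + 0.16² + 0.27² = 0.0324 + 0.0841 + 0.0100 + 0.0256 + 0.0729 = 0.2250
B_I = 1 / 0.2250 = 4.4444
Σp_IVᵢ² = 0.11² + 0.26² + 0.23² + 0.23² + 0.17² = 0.0121 + 0.0676 + 0.0529 + 0.0529 + 0.0289 = 0.2144
B_IV = 1 / 0.2144 = 4.6642
Σp_IIᵢ² = 0.48² + 0.13² + 0.02² + 0.02² + 0.35² = 0.2304 + 0.0169 + 0.0004 + 0.0004 + 0.1225 = 0.3706
B_II = 1 / 0.3706 = 2.6983
Ranking by B (broadest → narrowest): morphospecies IV (4.66) > morphospecies I (4.44) > morphospecies II (2.70)

morphospecies IV > morphospecies I > morphospecies II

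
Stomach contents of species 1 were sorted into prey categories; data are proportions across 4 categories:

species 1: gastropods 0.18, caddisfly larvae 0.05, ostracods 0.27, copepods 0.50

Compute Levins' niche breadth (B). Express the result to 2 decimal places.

Σpᵢ² = 0.18² + 0.05² + 0.27² + 0.50² = 0.0324 + 0.0025 + 0.0729 + 0.2500 = 0.3578
B = 1 / 0.3578 = 2.7949

2.79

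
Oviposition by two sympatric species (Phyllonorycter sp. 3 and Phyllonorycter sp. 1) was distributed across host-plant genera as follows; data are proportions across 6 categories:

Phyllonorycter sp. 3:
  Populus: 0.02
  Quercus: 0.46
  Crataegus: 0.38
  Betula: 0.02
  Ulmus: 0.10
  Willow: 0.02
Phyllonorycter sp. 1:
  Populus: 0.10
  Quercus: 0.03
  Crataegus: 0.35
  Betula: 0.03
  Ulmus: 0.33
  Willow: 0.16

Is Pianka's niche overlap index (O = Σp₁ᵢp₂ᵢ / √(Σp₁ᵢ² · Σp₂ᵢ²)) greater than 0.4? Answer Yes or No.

Σ p₁ᵢp₂ᵢ = 0.0020 + 0.0138 + 0.1330 + 0.0006 + 0.0330 + 0.0032 = 0.1856
Σp_1ᵢ² = 0.02² + 0.46² + 0.38² + 0.02² + 0.10² + 0.02² = 0.0004 + 0.2116 + 0.1444 + 0.0004 + 0.0100 + 0.0004 = 0.3672
Σp_2ᵢ² = 0.10² + 0.03² + 0.35² + 0.03² + 0.33² + 0.16² = 0.0100 + 0.0009 + 0.1225 + 0.0009 + 0.1089 + 0.0256 = 0.2688
O = 0.1856 / √(0.3672 × 0.2688) = 0.1856 / 0.31417 = 0.5908
O = 0.5908 > 0.4 → Yes.

Yes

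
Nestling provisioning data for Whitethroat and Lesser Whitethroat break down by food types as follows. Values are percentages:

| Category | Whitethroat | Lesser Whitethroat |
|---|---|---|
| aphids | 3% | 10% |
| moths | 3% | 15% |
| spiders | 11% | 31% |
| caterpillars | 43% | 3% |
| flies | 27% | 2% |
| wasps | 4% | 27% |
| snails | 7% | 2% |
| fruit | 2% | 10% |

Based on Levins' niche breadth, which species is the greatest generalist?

Convert percentages to proportions (divide by 100).
Σp_Whitᵢ² = 0.03² + 0.03² + 0.11² + 0.43² + 0.27² + 0.04² + 0.07² + 0.02² = 0.0009 + 0.0009 + 0.0121 + 0.1849 + 0.0729 + 0.0016 + 0.0049 + 0.0004 = 0.2786
B_Whit = 1 / 0.2786 = 3.5894
Σp_Lessᵢ² = 0.10² + 0.15² + 0.31² + 0.03² + 0.02² + 0.27² + 0.02² + 0.10² = 0.0100 + 0.0225 + 0.0961 + 0.0009 + 0.0004 + 0.0729 + 0.0004 + 0.0100 = 0.2132
B_Less = 1 / 0.2132 = 4.6904
Highest B → broadest niche (most generalist): Lesser Whitethroat (B = 4.69).

Lesser Whitethroat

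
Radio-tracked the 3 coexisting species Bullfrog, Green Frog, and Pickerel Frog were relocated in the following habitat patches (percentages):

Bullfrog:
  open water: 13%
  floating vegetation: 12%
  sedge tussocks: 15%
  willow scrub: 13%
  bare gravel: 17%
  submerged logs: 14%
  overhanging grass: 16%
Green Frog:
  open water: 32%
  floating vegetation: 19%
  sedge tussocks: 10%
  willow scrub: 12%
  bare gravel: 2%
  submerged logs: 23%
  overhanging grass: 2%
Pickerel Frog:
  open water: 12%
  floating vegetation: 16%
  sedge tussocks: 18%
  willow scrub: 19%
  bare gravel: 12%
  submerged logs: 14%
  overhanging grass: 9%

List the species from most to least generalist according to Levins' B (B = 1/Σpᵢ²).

Convert percentages to proportions (divide by 100).
Σp_Bullᵢ² = 0.13² + 0.12² + 0.15² + 0.13² + 0.17² + 0.14² + 0.16² = 0.0169 + 0.0144 + 0.0225 + 0.0169 + 0.0289 + 0.0196 + 0.0256 = 0.1448
B_Bull = 1 / 0.1448 = 6.9061
Σp_Greeᵢ² = 0.32² + 0.19² + 0.10² + 0.12² + 0.02² + 0.23² + 0.02² = 0.1024 + 0.0361 + 0.0100 + 0.0144 + 0.0004 + 0.0529 + 0.0004 = 0.2166
B_Gree = 1 / 0.2166 = 4.6168
Σp_Pickᵢ² = 0.12² + 0.16² + 0.18² + 0.19² + 0.12² + 0.14² + 0.09² = 0.0144 + 0.0256 + 0.0324 + 0.0361 + 0.0144 + 0.0196 + 0.0081 = 0.1506
B_Pick = 1 / 0.1506 = 6.6401
Ranking by B (broadest → narrowest): Bullfrog (6.91) > Pickerel Frog (6.64) > Green Frog (4.62)

Bullfrog > Pickerel Frog > Green Frog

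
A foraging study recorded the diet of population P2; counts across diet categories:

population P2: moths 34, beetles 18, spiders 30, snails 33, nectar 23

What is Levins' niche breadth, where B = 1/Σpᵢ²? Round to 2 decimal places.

Proportions for population P2 (n=138): 34/138=0.2464, 18/138=0.1304, 30/138=0.2174, 33/138=0.2391, 23/138=0.1667
Σpᵢ² = 0.2464² + 0.1304² + 0.2174² + 0.2391² + 0.1667² = 0.060713 + 0.017004 + 0.047263 + 0.057169 + 0.027789 = 0.209938
B = 1 / 0.209938 = 4.7633

4.76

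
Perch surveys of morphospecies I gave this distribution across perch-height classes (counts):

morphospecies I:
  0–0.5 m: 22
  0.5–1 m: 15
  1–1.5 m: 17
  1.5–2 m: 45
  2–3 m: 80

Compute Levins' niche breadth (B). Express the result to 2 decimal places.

Proportions for morphospecies I (n=179): 22/179=0.1229, 15/179=0.0838, 17/179=0.0950, 45/179=0.2514, 80/179=0.4469
Σpᵢ² = 0.1229² + 0.0838² + 0.0950² + 0.2514² + 0.4469² = 0.015104 + 0.007022 + 0.009025 + 0.063202 + 0.199720 = 0.294073
B = 1 / 0.294073 = 3.4005

3.40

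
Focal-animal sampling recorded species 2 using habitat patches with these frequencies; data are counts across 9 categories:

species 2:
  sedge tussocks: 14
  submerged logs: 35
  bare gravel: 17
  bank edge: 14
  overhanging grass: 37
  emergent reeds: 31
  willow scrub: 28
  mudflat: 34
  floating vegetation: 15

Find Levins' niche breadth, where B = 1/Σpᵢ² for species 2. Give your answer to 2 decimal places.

7.91

Proportions for species 2 (n=225): 14/225=0.0622, 35/225=0.1556, 17/225=0.0756, 14/225=0.0622, 37/225=0.1644, 31/225=0.1378, 28/225=0.1244, 34/225=0.1511, 15/225=0.0667
Σpᵢ² = 0.0622² + 0.1556² + 0.0756² + 0.0622² + 0.1644² + 0.1378² + 0.1244² + 0.1511² + 0.0667² = 0.003869 + 0.024211 + 0.005715 + 0.003869 + 0.027027 + 0.018989 + 0.015475 + 0.022831 + 0.004449 = 0.126435
B = 1 / 0.126435 = 7.9092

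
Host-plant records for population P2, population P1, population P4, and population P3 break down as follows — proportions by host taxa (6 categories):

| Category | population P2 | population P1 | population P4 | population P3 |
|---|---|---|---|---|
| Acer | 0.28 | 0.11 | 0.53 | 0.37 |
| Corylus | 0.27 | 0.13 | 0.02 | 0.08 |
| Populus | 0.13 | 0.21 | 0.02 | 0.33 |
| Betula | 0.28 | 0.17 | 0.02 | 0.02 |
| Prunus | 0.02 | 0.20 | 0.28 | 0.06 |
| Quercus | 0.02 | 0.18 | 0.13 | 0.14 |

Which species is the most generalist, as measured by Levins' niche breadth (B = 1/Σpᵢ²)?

population P1

Σp_P2ᵢ² = 0.28² + 0.27² + 0.13² + 0.28² + 0.02² + 0.02² = 0.0784 + 0.0729 + 0.0169 + 0.0784 + 0.0004 + 0.0004 = 0.2474
B_P2 = 1 / 0.2474 = 4.0420
Σp_P1ᵢ² = 0.11² + 0.13² + 0.21² + 0.17² + 0.20² + 0.18² = 0.0121 + 0.0169 + 0.0441 + 0.0289 + 0.0400 + 0.0324 = 0.1744
B_P1 = 1 / 0.1744 = 5.7339
Σp_P4ᵢ² = 0.53² + 0.02² + 0.02² + 0.02² + 0.28² + 0.13² = 0.2809 + 0.0004 + 0.0004 + 0.0004 + 0.0784 + 0.0169 = 0.3774
B_P4 = 1 / 0.3774 = 2.6497
Σp_P3ᵢ² = 0.37² + 0.08² + 0.33² + 0.02² + 0.06² + 0.14² = 0.1369 + 0.0064 + 0.1089 + 0.0004 + 0.0036 + 0.0196 = 0.2758
B_P3 = 1 / 0.2758 = 3.6258
Highest B → broadest niche (most generalist): population P1 (B = 5.73).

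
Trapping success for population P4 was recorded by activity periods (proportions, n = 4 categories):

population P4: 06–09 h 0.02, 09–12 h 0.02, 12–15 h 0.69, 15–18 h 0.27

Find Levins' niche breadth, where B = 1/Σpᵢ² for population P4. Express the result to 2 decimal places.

Σpᵢ² = 0.02² + 0.02² + 0.69² + 0.27² = 0.0004 + 0.0004 + 0.4761 + 0.0729 = 0.5498
B = 1 / 0.5498 = 1.8188

1.82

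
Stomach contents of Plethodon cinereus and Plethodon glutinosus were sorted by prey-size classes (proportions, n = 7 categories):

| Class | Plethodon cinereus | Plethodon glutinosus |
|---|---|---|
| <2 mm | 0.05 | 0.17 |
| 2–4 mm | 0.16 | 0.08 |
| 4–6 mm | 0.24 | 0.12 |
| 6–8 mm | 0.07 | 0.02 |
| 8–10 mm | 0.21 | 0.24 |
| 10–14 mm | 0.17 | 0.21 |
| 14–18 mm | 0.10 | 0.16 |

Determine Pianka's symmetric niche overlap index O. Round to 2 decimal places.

0.88

Σ p₁ᵢp₂ᵢ = 0.0085 + 0.0128 + 0.0288 + 0.0014 + 0.0504 + 0.0357 + 0.0160 = 0.1536
Σp_1ᵢ² = 0.05² + 0.16² + 0.24² + 0.07² + 0.21² + 0.17² + 0.10² = 0.0025 + 0.0256 + 0.0576 + 0.0049 + 0.0441 + 0.0289 + 0.0100 = 0.1736
Σp_2ᵢ² = 0.17² + 0.08² + 0.12² + 0.02² + 0.24² + 0.21² + 0.16² = 0.0289 + 0.0064 + 0.0144 + 0.0004 + 0.0576 + 0.0441 + 0.0256 = 0.1774
O = 0.1536 / √(0.1736 × 0.1774) = 0.1536 / 0.17549 = 0.8753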